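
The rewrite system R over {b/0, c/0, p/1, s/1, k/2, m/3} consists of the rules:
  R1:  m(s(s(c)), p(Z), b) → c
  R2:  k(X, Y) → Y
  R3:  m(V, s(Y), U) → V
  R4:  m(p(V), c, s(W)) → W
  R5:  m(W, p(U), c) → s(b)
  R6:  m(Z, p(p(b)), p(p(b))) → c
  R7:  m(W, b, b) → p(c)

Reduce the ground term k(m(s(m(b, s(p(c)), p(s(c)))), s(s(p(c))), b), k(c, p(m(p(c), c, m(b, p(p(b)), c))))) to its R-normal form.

1. k(m(s(m(b, s(p(c)), p(s(c)))), s(s(p(c))), b), k(c, p(m(p(c), c, m(b, p(p(b)), c)))))  →  k(c, p(m(p(c), c, m(b, p(p(b)), c))))   [R2 at ε]
2. k(c, p(m(p(c), c, m(b, p(p(b)), c))))  →  p(m(p(c), c, m(b, p(p(b)), c)))   [R2 at ε]
3. p(m(p(c), c, m(b, p(p(b)), c)))  →  p(m(p(c), c, s(b)))   [R5 at 1.3]
4. p(m(p(c), c, s(b)))  →  p(b)   [R4 at 1]

p(b)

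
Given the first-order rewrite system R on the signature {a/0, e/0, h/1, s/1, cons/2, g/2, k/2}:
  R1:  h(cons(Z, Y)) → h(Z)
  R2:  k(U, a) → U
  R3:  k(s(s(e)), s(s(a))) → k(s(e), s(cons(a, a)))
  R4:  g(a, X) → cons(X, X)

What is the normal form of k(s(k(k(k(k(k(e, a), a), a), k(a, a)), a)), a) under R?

1. k(s(k(k(k(k(k(e, a), a), a), k(a, a)), a)), a)  →  s(k(k(k(k(k(e, a), a), a), k(a, a)), a))   [R2 at ε]
2. s(k(k(k(k(k(e, a), a), a), k(a, a)), a))  →  s(k(k(k(k(e, a), a), a), k(a, a)))   [R2 at 1]
3. s(k(k(k(k(e, a), a), a), k(a, a)))  →  s(k(k(k(e, a), a), k(a, a)))   [R2 at 1.1]
4. s(k(k(k(e, a), a), k(a, a)))  →  s(k(k(e, a), k(a, a)))   [R2 at 1.1]
5. s(k(k(e, a), k(a, a)))  →  s(k(e, k(a, a)))   [R2 at 1.1]
6. s(k(e, k(a, a)))  →  s(k(e, a))   [R2 at 1.2]
7. s(k(e, a))  →  s(e)   [R2 at 1]

s(e)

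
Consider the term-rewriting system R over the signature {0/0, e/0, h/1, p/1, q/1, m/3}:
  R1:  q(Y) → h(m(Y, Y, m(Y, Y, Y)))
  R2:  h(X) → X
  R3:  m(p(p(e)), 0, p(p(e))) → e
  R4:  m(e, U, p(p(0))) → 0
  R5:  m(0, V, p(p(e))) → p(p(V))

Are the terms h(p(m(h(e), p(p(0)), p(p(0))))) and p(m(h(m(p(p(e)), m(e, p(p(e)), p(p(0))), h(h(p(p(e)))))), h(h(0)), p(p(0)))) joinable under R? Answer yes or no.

Reduce t₁ = h(p(m(h(e), p(p(0)), p(p(0))))):
1. h(p(m(h(e), p(p(0)), p(p(0)))))  →  p(m(h(e), p(p(0)), p(p(0))))   [R2 at ε]
2. p(m(h(e), p(p(0)), p(p(0))))  →  p(m(e, p(p(0)), p(p(0))))   [R2 at 1.1]
3. p(m(e, p(p(0)), p(p(0))))  →  p(0)   [R4 at 1]

Reduce t₂ = p(m(h(m(p(p(e)), m(e, p(p(e)), p(p(0))), h(h(p(p(e)))))), h(h(0)), p(p(0)))):
1. p(m(h(m(p(p(e)), m(e, p(p(e)), p(p(0))), h(h(p(p(e)))))), h(h(0)), p(p(0))))  →  p(m(m(p(p(e)), m(e, p(p(e)), p(p(0))), h(h(p(p(e))))), h(h(0)), p(p(0))))   [R2 at 1.1]
2. p(m(m(p(p(e)), m(e, p(p(e)), p(p(0))), h(h(p(p(e))))), h(h(0)), p(p(0))))  →  p(m(m(p(p(e)), 0, h(h(p(p(e))))), h(h(0)), p(p(0))))   [R4 at 1.1.2]
3. p(m(m(p(p(e)), 0, h(h(p(p(e))))), h(h(0)), p(p(0))))  →  p(m(m(p(p(e)), 0, h(p(p(e)))), h(h(0)), p(p(0))))   [R2 at 1.1.3]
4. p(m(m(p(p(e)), 0, h(p(p(e)))), h(h(0)), p(p(0))))  →  p(m(m(p(p(e)), 0, p(p(e))), h(h(0)), p(p(0))))   [R2 at 1.1.3]
5. p(m(m(p(p(e)), 0, p(p(e))), h(h(0)), p(p(0))))  →  p(m(e, h(h(0)), p(p(0))))   [R3 at 1.1]
6. p(m(e, h(h(0)), p(p(0))))  →  p(0)   [R4 at 1]

yes — NF(t₁) = p(0), NF(t₂) = p(0)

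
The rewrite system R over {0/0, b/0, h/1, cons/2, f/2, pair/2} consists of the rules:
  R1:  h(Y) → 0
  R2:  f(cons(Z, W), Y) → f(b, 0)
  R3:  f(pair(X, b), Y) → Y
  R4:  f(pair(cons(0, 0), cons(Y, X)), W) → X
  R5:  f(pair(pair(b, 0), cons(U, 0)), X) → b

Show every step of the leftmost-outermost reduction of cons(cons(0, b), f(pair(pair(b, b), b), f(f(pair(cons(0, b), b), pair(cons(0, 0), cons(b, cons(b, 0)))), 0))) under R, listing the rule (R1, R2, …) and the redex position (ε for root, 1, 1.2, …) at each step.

cons(cons(0, b), cons(b, 0))

1. cons(cons(0, b), f(pair(pair(b, b), b), f(f(pair(cons(0, b), b), pair(cons(0, 0), cons(b, cons(b, 0)))), 0)))  →  cons(cons(0, b), f(f(pair(cons(0, b), b), pair(cons(0, 0), cons(b, cons(b, 0)))), 0))   [R3 at 2]
2. cons(cons(0, b), f(f(pair(cons(0, b), b), pair(cons(0, 0), cons(b, cons(b, 0)))), 0))  →  cons(cons(0, b), f(pair(cons(0, 0), cons(b, cons(b, 0))), 0))   [R3 at 2.1]
3. cons(cons(0, b), f(pair(cons(0, 0), cons(b, cons(b, 0))), 0))  →  cons(cons(0, b), cons(b, 0))   [R4 at 2]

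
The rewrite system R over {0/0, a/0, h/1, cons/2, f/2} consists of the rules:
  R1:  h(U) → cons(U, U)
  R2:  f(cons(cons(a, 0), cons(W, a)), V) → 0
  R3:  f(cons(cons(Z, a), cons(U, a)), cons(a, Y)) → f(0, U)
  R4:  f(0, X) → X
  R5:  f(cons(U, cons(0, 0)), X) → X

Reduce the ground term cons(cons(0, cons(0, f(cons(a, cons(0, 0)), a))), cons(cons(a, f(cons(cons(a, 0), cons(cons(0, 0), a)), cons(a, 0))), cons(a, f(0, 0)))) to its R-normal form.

cons(cons(0, cons(0, a)), cons(cons(a, 0), cons(a, 0)))

1. cons(cons(0, cons(0, f(cons(a, cons(0, 0)), a))), cons(cons(a, f(cons(cons(a, 0), cons(cons(0, 0), a)), cons(a, 0))), cons(a, f(0, 0))))  →  cons(cons(0, cons(0, a)), cons(cons(a, f(cons(cons(a, 0), cons(cons(0, 0), a)), cons(a, 0))), cons(a, f(0, 0))))   [R5 at 1.2.2]
2. cons(cons(0, cons(0, a)), cons(cons(a, f(cons(cons(a, 0), cons(cons(0, 0), a)), cons(a, 0))), cons(a, f(0, 0))))  →  cons(cons(0, cons(0, a)), cons(cons(a, 0), cons(a, f(0, 0))))   [R2 at 2.1.2]
3. cons(cons(0, cons(0, a)), cons(cons(a, 0), cons(a, f(0, 0))))  →  cons(cons(0, cons(0, a)), cons(cons(a, 0), cons(a, 0)))   [R4 at 2.2.2]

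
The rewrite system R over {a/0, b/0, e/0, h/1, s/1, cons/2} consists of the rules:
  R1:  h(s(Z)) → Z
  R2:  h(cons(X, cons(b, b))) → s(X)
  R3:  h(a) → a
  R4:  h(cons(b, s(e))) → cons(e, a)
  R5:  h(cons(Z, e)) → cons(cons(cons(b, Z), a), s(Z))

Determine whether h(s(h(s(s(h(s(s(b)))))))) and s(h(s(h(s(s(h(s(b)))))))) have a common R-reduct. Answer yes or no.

yes — NF(t₁) = s(s(b)), NF(t₂) = s(s(b))

Reduce t₁ = h(s(h(s(s(h(s(s(b)))))))):
1. h(s(h(s(s(h(s(s(b))))))))  →  h(s(s(h(s(s(b))))))   [R1 at ε]
2. h(s(s(h(s(s(b))))))  →  s(h(s(s(b))))   [R1 at ε]
3. s(h(s(s(b))))  →  s(s(b))   [R1 at 1]

Reduce t₂ = s(h(s(h(s(s(h(s(b)))))))):
1. s(h(s(h(s(s(h(s(b))))))))  →  s(h(s(s(h(s(b))))))   [R1 at 1]
2. s(h(s(s(h(s(b))))))  →  s(s(h(s(b))))   [R1 at 1]
3. s(s(h(s(b))))  →  s(s(b))   [R1 at 1.1]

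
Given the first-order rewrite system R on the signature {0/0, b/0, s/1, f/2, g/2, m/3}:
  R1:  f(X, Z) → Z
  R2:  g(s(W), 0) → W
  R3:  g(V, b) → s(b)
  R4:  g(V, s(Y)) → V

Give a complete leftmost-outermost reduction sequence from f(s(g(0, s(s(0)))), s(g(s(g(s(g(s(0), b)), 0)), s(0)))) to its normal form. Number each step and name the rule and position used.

s(s(s(b)))

1. f(s(g(0, s(s(0)))), s(g(s(g(s(g(s(0), b)), 0)), s(0))))  →  s(g(s(g(s(g(s(0), b)), 0)), s(0)))   [R1 at ε]
2. s(g(s(g(s(g(s(0), b)), 0)), s(0)))  →  s(s(g(s(g(s(0), b)), 0)))   [R4 at 1]
3. s(s(g(s(g(s(0), b)), 0)))  →  s(s(g(s(0), b)))   [R2 at 1.1]
4. s(s(g(s(0), b)))  →  s(s(s(b)))   [R3 at 1.1]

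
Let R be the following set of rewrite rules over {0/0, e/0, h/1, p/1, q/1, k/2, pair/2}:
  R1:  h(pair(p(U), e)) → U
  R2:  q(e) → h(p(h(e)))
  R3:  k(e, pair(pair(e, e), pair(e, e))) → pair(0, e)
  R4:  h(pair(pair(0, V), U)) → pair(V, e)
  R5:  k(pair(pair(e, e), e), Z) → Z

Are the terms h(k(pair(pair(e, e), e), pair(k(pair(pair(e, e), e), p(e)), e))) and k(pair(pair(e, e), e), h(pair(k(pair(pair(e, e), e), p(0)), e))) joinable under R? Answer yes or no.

Reduce t₁ = h(k(pair(pair(e, e), e), pair(k(pair(pair(e, e), e), p(e)), e))):
1. h(k(pair(pair(e, e), e), pair(k(pair(pair(e, e), e), p(e)), e)))  →  h(pair(k(pair(pair(e, e), e), p(e)), e))   [R5 at 1]
2. h(pair(k(pair(pair(e, e), e), p(e)), e))  →  h(pair(p(e), e))   [R5 at 1.1]
3. h(pair(p(e), e))  →  e   [R1 at ε]

Reduce t₂ = k(pair(pair(e, e), e), h(pair(k(pair(pair(e, e), e), p(0)), e))):
1. k(pair(pair(e, e), e), h(pair(k(pair(pair(e, e), e), p(0)), e)))  →  h(pair(k(pair(pair(e, e), e), p(0)), e))   [R5 at ε]
2. h(pair(k(pair(pair(e, e), e), p(0)), e))  →  h(pair(p(0), e))   [R5 at 1.1]
3. h(pair(p(0), e))  →  0   [R1 at ε]

no — NF(t₁) = e, NF(t₂) = 0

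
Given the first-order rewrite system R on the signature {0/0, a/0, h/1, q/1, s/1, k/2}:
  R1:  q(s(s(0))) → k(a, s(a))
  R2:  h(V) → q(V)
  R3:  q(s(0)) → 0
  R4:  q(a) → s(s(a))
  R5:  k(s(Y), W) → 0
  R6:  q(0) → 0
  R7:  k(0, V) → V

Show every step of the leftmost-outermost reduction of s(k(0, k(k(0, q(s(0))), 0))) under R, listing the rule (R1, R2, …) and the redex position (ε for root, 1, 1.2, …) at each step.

s(0)

1. s(k(0, k(k(0, q(s(0))), 0)))  →  s(k(k(0, q(s(0))), 0))   [R7 at 1]
2. s(k(k(0, q(s(0))), 0))  →  s(k(q(s(0)), 0))   [R7 at 1.1]
3. s(k(q(s(0)), 0))  →  s(k(0, 0))   [R3 at 1.1]
4. s(k(0, 0))  →  s(0)   [R7 at 1]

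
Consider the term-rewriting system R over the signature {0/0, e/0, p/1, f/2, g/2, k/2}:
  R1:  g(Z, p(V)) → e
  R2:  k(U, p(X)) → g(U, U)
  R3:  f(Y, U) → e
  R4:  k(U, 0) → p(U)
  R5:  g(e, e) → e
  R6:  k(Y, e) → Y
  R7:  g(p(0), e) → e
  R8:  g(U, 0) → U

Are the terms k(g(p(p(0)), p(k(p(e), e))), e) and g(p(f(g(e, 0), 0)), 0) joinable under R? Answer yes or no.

Reduce t₁ = k(g(p(p(0)), p(k(p(e), e))), e):
1. k(g(p(p(0)), p(k(p(e), e))), e)  →  g(p(p(0)), p(k(p(e), e)))   [R6 at ε]
2. g(p(p(0)), p(k(p(e), e)))  →  e   [R1 at ε]

Reduce t₂ = g(p(f(g(e, 0), 0)), 0):
1. g(p(f(g(e, 0), 0)), 0)  →  p(f(g(e, 0), 0))   [R8 at ε]
2. p(f(g(e, 0), 0))  →  p(e)   [R3 at 1]

no — NF(t₁) = e, NF(t₂) = p(e)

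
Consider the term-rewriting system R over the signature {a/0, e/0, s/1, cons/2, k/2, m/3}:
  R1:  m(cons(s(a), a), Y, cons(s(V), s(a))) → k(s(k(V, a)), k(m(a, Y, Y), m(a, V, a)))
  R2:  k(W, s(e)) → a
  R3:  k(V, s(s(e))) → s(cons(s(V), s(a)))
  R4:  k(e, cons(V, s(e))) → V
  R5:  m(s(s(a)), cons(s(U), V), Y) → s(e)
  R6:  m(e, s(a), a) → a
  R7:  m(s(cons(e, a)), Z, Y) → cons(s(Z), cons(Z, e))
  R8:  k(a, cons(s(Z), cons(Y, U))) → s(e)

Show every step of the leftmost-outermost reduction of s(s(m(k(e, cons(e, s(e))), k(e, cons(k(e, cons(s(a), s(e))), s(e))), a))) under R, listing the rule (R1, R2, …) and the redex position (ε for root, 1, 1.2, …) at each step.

s(s(a))

1. s(s(m(k(e, cons(e, s(e))), k(e, cons(k(e, cons(s(a), s(e))), s(e))), a)))  →  s(s(m(e, k(e, cons(k(e, cons(s(a), s(e))), s(e))), a)))   [R4 at 1.1.1]
2. s(s(m(e, k(e, cons(k(e, cons(s(a), s(e))), s(e))), a)))  →  s(s(m(e, k(e, cons(s(a), s(e))), a)))   [R4 at 1.1.2]
3. s(s(m(e, k(e, cons(s(a), s(e))), a)))  →  s(s(m(e, s(a), a)))   [R4 at 1.1.2]
4. s(s(m(e, s(a), a)))  →  s(s(a))   [R6 at 1.1]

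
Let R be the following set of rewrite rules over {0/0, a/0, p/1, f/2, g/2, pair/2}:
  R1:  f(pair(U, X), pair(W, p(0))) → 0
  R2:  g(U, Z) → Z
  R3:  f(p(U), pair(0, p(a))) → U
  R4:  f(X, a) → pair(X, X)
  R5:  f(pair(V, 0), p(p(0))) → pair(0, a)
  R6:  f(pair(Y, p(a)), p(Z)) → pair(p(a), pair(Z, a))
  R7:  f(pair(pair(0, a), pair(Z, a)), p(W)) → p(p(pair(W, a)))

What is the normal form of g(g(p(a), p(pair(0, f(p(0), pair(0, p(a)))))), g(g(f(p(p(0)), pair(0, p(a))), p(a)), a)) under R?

a

1. g(g(p(a), p(pair(0, f(p(0), pair(0, p(a)))))), g(g(f(p(p(0)), pair(0, p(a))), p(a)), a))  →  g(g(f(p(p(0)), pair(0, p(a))), p(a)), a)   [R2 at ε]
2. g(g(f(p(p(0)), pair(0, p(a))), p(a)), a)  →  a   [R2 at ε]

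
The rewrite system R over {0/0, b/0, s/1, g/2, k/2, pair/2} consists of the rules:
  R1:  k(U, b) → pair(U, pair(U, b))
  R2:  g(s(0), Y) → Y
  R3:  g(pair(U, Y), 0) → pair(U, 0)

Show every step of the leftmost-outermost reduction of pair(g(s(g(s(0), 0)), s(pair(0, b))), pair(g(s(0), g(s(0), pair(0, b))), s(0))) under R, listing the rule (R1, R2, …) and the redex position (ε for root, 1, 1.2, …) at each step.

pair(s(pair(0, b)), pair(pair(0, b), s(0)))

1. pair(g(s(g(s(0), 0)), s(pair(0, b))), pair(g(s(0), g(s(0), pair(0, b))), s(0)))  →  pair(g(s(0), s(pair(0, b))), pair(g(s(0), g(s(0), pair(0, b))), s(0)))   [R2 at 1.1.1]
2. pair(g(s(0), s(pair(0, b))), pair(g(s(0), g(s(0), pair(0, b))), s(0)))  →  pair(s(pair(0, b)), pair(g(s(0), g(s(0), pair(0, b))), s(0)))   [R2 at 1]
3. pair(s(pair(0, b)), pair(g(s(0), g(s(0), pair(0, b))), s(0)))  →  pair(s(pair(0, b)), pair(g(s(0), pair(0, b)), s(0)))   [R2 at 2.1]
4. pair(s(pair(0, b)), pair(g(s(0), pair(0, b)), s(0)))  →  pair(s(pair(0, b)), pair(pair(0, b), s(0)))   [R2 at 2.1]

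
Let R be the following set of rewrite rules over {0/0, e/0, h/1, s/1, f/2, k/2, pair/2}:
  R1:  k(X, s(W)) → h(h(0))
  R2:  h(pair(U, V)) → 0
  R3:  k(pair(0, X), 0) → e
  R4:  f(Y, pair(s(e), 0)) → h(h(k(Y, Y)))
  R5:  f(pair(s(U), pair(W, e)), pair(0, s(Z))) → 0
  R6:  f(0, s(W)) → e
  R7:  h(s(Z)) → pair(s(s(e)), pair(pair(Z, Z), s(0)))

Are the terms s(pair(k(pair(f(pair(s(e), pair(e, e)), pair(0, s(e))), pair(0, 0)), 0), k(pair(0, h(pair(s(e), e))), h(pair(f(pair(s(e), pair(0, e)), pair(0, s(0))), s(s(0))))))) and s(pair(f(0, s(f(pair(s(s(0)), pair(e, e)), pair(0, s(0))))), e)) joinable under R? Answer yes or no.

yes — NF(t₁) = s(pair(e, e)), NF(t₂) = s(pair(e, e))

Reduce t₁ = s(pair(k(pair(f(pair(s(e), pair(e, e)), pair(0, s(e))), pair(0, 0)), 0), k(pair(0, h(pair(s(e), e))), h(pair(f(pair(s(e), pair(0, e)), pair(0, s(0))), s(s(0))))))):
1. s(pair(k(pair(f(pair(s(e), pair(e, e)), pair(0, s(e))), pair(0, 0)), 0), k(pair(0, h(pair(s(e), e))), h(pair(f(pair(s(e), pair(0, e)), pair(0, s(0))), s(s(0)))))))  →  s(pair(k(pair(0, pair(0, 0)), 0), k(pair(0, h(pair(s(e), e))), h(pair(f(pair(s(e), pair(0, e)), pair(0, s(0))), s(s(0)))))))   [R5 at 1.1.1.1]
2. s(pair(k(pair(0, pair(0, 0)), 0), k(pair(0, h(pair(s(e), e))), h(pair(f(pair(s(e), pair(0, e)), pair(0, s(0))), s(s(0)))))))  →  s(pair(e, k(pair(0, h(pair(s(e), e))), h(pair(f(pair(s(e), pair(0, e)), pair(0, s(0))), s(s(0)))))))   [R3 at 1.1]
3. s(pair(e, k(pair(0, h(pair(s(e), e))), h(pair(f(pair(s(e), pair(0, e)), pair(0, s(0))), s(s(0)))))))  →  s(pair(e, k(pair(0, 0), h(pair(f(pair(s(e), pair(0, e)), pair(0, s(0))), s(s(0)))))))   [R2 at 1.2.1.2]
4. s(pair(e, k(pair(0, 0), h(pair(f(pair(s(e), pair(0, e)), pair(0, s(0))), s(s(0)))))))  →  s(pair(e, k(pair(0, 0), 0)))   [R2 at 1.2.2]
5. s(pair(e, k(pair(0, 0), 0)))  →  s(pair(e, e))   [R3 at 1.2]

Reduce t₂ = s(pair(f(0, s(f(pair(s(s(0)), pair(e, e)), pair(0, s(0))))), e)):
1. s(pair(f(0, s(f(pair(s(s(0)), pair(e, e)), pair(0, s(0))))), e))  →  s(pair(e, e))   [R6 at 1.1]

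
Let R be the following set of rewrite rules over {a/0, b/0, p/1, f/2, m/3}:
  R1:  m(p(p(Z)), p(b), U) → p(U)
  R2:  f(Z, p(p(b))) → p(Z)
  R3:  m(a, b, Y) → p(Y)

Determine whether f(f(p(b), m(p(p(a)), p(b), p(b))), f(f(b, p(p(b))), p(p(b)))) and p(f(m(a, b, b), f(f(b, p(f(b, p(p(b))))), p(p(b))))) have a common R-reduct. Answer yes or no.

Reduce t₁ = f(f(p(b), m(p(p(a)), p(b), p(b))), f(f(b, p(p(b))), p(p(b)))):
1. f(f(p(b), m(p(p(a)), p(b), p(b))), f(f(b, p(p(b))), p(p(b))))  →  f(f(p(b), p(p(b))), f(f(b, p(p(b))), p(p(b))))   [R1 at 1.2]
2. f(f(p(b), p(p(b))), f(f(b, p(p(b))), p(p(b))))  →  f(p(p(b)), f(f(b, p(p(b))), p(p(b))))   [R2 at 1]
3. f(p(p(b)), f(f(b, p(p(b))), p(p(b))))  →  f(p(p(b)), p(f(b, p(p(b)))))   [R2 at 2]
4. f(p(p(b)), p(f(b, p(p(b)))))  →  f(p(p(b)), p(p(b)))   [R2 at 2.1]
5. f(p(p(b)), p(p(b)))  →  p(p(p(b)))   [R2 at ε]

Reduce t₂ = p(f(m(a, b, b), f(f(b, p(f(b, p(p(b))))), p(p(b))))):
1. p(f(m(a, b, b), f(f(b, p(f(b, p(p(b))))), p(p(b)))))  →  p(f(p(b), f(f(b, p(f(b, p(p(b))))), p(p(b)))))   [R3 at 1.1]
2. p(f(p(b), f(f(b, p(f(b, p(p(b))))), p(p(b)))))  →  p(f(p(b), p(f(b, p(f(b, p(p(b))))))))   [R2 at 1.2]
3. p(f(p(b), p(f(b, p(f(b, p(p(b))))))))  →  p(f(p(b), p(f(b, p(p(b))))))   [R2 at 1.2.1.2.1]
4. p(f(p(b), p(f(b, p(p(b))))))  →  p(f(p(b), p(p(b))))   [R2 at 1.2.1]
5. p(f(p(b), p(p(b))))  →  p(p(p(b)))   [R2 at 1]

yes — NF(t₁) = p(p(p(b))), NF(t₂) = p(p(p(b)))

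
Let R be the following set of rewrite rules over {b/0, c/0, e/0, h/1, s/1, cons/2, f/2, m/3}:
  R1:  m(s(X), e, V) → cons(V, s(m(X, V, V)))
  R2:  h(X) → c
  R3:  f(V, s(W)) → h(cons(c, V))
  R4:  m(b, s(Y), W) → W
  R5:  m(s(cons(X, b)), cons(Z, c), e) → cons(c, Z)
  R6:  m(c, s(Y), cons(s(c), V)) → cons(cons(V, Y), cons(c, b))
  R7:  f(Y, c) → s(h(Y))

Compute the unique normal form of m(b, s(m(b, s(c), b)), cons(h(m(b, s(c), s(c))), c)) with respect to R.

1. m(b, s(m(b, s(c), b)), cons(h(m(b, s(c), s(c))), c))  →  cons(h(m(b, s(c), s(c))), c)   [R4 at ε]
2. cons(h(m(b, s(c), s(c))), c)  →  cons(c, c)   [R2 at 1]

cons(c, c)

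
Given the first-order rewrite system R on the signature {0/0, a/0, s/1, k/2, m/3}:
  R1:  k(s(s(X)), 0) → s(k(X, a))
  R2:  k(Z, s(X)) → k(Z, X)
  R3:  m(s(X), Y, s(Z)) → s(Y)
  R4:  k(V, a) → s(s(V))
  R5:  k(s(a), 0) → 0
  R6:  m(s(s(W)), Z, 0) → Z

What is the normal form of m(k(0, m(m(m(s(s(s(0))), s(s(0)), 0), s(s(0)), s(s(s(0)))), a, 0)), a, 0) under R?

a

1. m(k(0, m(m(m(s(s(s(0))), s(s(0)), 0), s(s(0)), s(s(s(0)))), a, 0)), a, 0)  →  m(k(0, m(m(s(s(0)), s(s(0)), s(s(s(0)))), a, 0)), a, 0)   [R6 at 1.2.1.1]
2. m(k(0, m(m(s(s(0)), s(s(0)), s(s(s(0)))), a, 0)), a, 0)  →  m(k(0, m(s(s(s(0))), a, 0)), a, 0)   [R3 at 1.2.1]
3. m(k(0, m(s(s(s(0))), a, 0)), a, 0)  →  m(k(0, a), a, 0)   [R6 at 1.2]
4. m(k(0, a), a, 0)  →  m(s(s(0)), a, 0)   [R4 at 1]
5. m(s(s(0)), a, 0)  →  a   [R6 at ε]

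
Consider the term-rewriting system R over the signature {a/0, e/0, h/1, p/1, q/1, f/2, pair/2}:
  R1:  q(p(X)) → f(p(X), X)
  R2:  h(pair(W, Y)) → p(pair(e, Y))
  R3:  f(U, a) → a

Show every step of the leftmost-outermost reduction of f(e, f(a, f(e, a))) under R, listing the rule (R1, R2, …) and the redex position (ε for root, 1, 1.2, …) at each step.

a

1. f(e, f(a, f(e, a)))  →  f(e, f(a, a))   [R3 at 2.2]
2. f(e, f(a, a))  →  f(e, a)   [R3 at 2]
3. f(e, a)  →  a   [R3 at ε]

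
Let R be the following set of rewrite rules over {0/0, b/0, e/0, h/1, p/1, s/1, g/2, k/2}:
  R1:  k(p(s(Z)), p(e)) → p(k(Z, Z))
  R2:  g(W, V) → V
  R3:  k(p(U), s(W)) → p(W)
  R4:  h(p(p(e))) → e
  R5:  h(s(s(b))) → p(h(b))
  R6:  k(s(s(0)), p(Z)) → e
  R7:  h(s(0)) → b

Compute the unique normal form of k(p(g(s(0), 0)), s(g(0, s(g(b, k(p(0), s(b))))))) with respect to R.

p(s(p(b)))

1. k(p(g(s(0), 0)), s(g(0, s(g(b, k(p(0), s(b)))))))  →  p(g(0, s(g(b, k(p(0), s(b))))))   [R3 at ε]
2. p(g(0, s(g(b, k(p(0), s(b))))))  →  p(s(g(b, k(p(0), s(b)))))   [R2 at 1]
3. p(s(g(b, k(p(0), s(b)))))  →  p(s(k(p(0), s(b))))   [R2 at 1.1]
4. p(s(k(p(0), s(b))))  →  p(s(p(b)))   [R3 at 1.1]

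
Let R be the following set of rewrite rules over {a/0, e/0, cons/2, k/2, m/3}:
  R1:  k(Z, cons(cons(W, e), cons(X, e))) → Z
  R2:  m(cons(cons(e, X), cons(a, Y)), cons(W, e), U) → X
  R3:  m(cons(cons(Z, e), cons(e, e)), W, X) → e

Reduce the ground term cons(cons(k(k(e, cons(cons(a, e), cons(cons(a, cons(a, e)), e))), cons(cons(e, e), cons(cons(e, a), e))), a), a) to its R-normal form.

cons(cons(e, a), a)

1. cons(cons(k(k(e, cons(cons(a, e), cons(cons(a, cons(a, e)), e))), cons(cons(e, e), cons(cons(e, a), e))), a), a)  →  cons(cons(k(e, cons(cons(a, e), cons(cons(a, cons(a, e)), e))), a), a)   [R1 at 1.1]
2. cons(cons(k(e, cons(cons(a, e), cons(cons(a, cons(a, e)), e))), a), a)  →  cons(cons(e, a), a)   [R1 at 1.1]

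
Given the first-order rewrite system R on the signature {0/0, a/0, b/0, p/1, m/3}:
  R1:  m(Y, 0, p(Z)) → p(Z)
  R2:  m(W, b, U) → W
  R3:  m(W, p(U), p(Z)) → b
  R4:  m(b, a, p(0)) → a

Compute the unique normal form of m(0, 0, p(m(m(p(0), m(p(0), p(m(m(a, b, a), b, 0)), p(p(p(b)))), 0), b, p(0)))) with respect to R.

p(p(0))

1. m(0, 0, p(m(m(p(0), m(p(0), p(m(m(a, b, a), b, 0)), p(p(p(b)))), 0), b, p(0))))  →  p(m(m(p(0), m(p(0), p(m(m(a, b, a), b, 0)), p(p(p(b)))), 0), b, p(0)))   [R1 at ε]
2. p(m(m(p(0), m(p(0), p(m(m(a, b, a), b, 0)), p(p(p(b)))), 0), b, p(0)))  →  p(m(p(0), m(p(0), p(m(m(a, b, a), b, 0)), p(p(p(b)))), 0))   [R2 at 1]
3. p(m(p(0), m(p(0), p(m(m(a, b, a), b, 0)), p(p(p(b)))), 0))  →  p(m(p(0), b, 0))   [R3 at 1.2]
4. p(m(p(0), b, 0))  →  p(p(0))   [R2 at 1]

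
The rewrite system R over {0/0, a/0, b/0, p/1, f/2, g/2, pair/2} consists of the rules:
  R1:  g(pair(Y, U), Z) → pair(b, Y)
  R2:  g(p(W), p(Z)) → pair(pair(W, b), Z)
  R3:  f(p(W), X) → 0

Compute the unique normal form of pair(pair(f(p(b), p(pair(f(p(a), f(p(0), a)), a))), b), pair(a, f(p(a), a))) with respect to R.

pair(pair(0, b), pair(a, 0))

1. pair(pair(f(p(b), p(pair(f(p(a), f(p(0), a)), a))), b), pair(a, f(p(a), a)))  →  pair(pair(0, b), pair(a, f(p(a), a)))   [R3 at 1.1]
2. pair(pair(0, b), pair(a, f(p(a), a)))  →  pair(pair(0, b), pair(a, 0))   [R3 at 2.2]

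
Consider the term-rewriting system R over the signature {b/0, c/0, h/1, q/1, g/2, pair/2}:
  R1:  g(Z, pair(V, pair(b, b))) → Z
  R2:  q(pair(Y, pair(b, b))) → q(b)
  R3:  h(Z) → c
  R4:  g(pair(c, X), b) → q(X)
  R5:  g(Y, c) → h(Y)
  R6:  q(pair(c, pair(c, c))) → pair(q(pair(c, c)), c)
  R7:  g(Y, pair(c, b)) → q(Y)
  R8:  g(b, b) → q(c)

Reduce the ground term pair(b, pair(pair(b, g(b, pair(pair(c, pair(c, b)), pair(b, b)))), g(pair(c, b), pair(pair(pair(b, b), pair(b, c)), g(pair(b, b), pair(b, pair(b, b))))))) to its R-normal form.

pair(b, pair(pair(b, b), pair(c, b)))

1. pair(b, pair(pair(b, g(b, pair(pair(c, pair(c, b)), pair(b, b)))), g(pair(c, b), pair(pair(pair(b, b), pair(b, c)), g(pair(b, b), pair(b, pair(b, b)))))))  →  pair(b, pair(pair(b, b), g(pair(c, b), pair(pair(pair(b, b), pair(b, c)), g(pair(b, b), pair(b, pair(b, b)))))))   [R1 at 2.1.2]
2. pair(b, pair(pair(b, b), g(pair(c, b), pair(pair(pair(b, b), pair(b, c)), g(pair(b, b), pair(b, pair(b, b)))))))  →  pair(b, pair(pair(b, b), g(pair(c, b), pair(pair(pair(b, b), pair(b, c)), pair(b, b)))))   [R1 at 2.2.2.2]
3. pair(b, pair(pair(b, b), g(pair(c, b), pair(pair(pair(b, b), pair(b, c)), pair(b, b)))))  →  pair(b, pair(pair(b, b), pair(c, b)))   [R1 at 2.2]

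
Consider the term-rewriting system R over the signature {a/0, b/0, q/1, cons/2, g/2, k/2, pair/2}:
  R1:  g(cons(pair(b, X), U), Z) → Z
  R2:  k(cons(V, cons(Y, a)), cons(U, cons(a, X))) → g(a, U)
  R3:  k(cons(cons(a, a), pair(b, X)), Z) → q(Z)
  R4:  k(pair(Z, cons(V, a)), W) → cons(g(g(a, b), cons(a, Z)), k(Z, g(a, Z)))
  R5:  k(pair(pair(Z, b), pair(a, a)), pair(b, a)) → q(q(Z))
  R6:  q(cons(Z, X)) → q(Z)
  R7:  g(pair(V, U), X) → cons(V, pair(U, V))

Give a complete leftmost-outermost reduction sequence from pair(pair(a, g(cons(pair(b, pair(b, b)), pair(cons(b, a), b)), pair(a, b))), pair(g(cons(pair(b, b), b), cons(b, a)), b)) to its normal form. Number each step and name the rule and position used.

1. pair(pair(a, g(cons(pair(b, pair(b, b)), pair(cons(b, a), b)), pair(a, b))), pair(g(cons(pair(b, b), b), cons(b, a)), b))  →  pair(pair(a, pair(a, b)), pair(g(cons(pair(b, b), b), cons(b, a)), b))   [R1 at 1.2]
2. pair(pair(a, pair(a, b)), pair(g(cons(pair(b, b), b), cons(b, a)), b))  →  pair(pair(a, pair(a, b)), pair(cons(b, a), b))   [R1 at 2.1]

pair(pair(a, pair(a, b)), pair(cons(b, a), b))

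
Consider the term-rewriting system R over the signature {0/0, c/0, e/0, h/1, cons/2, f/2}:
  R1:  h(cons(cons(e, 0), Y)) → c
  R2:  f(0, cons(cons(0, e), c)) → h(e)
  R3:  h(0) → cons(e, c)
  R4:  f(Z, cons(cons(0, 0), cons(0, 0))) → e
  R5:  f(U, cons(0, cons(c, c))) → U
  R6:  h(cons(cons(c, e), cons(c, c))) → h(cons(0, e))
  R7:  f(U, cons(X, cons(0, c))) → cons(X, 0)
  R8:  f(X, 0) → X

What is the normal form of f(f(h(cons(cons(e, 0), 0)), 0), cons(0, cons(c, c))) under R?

1. f(f(h(cons(cons(e, 0), 0)), 0), cons(0, cons(c, c)))  →  f(h(cons(cons(e, 0), 0)), 0)   [R5 at ε]
2. f(h(cons(cons(e, 0), 0)), 0)  →  h(cons(cons(e, 0), 0))   [R8 at ε]
3. h(cons(cons(e, 0), 0))  →  c   [R1 at ε]

c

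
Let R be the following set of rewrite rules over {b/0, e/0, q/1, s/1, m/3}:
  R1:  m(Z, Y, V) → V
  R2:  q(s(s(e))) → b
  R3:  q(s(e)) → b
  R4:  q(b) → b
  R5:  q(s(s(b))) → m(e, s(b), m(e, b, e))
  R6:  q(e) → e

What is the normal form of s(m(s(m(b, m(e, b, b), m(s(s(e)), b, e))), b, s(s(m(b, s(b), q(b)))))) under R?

s(s(s(b)))

1. s(m(s(m(b, m(e, b, b), m(s(s(e)), b, e))), b, s(s(m(b, s(b), q(b))))))  →  s(s(s(m(b, s(b), q(b)))))   [R1 at 1]
2. s(s(s(m(b, s(b), q(b)))))  →  s(s(s(q(b))))   [R1 at 1.1.1]
3. s(s(s(q(b))))  →  s(s(s(b)))   [R4 at 1.1.1]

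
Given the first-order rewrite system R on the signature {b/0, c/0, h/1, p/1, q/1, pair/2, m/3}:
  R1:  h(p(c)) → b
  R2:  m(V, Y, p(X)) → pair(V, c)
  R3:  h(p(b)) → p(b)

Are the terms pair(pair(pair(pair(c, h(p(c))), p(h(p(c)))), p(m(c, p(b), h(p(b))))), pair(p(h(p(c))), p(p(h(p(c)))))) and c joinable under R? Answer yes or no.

no — NF(t₁) = pair(pair(pair(pair(c, b), p(b)), p(pair(c, c))), pair(p(b), p(p(b)))), NF(t₂) = c

Reduce t₁ = pair(pair(pair(pair(c, h(p(c))), p(h(p(c)))), p(m(c, p(b), h(p(b))))), pair(p(h(p(c))), p(p(h(p(c)))))):
1. pair(pair(pair(pair(c, h(p(c))), p(h(p(c)))), p(m(c, p(b), h(p(b))))), pair(p(h(p(c))), p(p(h(p(c))))))  →  pair(pair(pair(pair(c, b), p(h(p(c)))), p(m(c, p(b), h(p(b))))), pair(p(h(p(c))), p(p(h(p(c))))))   [R1 at 1.1.1.2]
2. pair(pair(pair(pair(c, b), p(h(p(c)))), p(m(c, p(b), h(p(b))))), pair(p(h(p(c))), p(p(h(p(c))))))  →  pair(pair(pair(pair(c, b), p(b)), p(m(c, p(b), h(p(b))))), pair(p(h(p(c))), p(p(h(p(c))))))   [R1 at 1.1.2.1]
3. pair(pair(pair(pair(c, b), p(b)), p(m(c, p(b), h(p(b))))), pair(p(h(p(c))), p(p(h(p(c))))))  →  pair(pair(pair(pair(c, b), p(b)), p(m(c, p(b), p(b)))), pair(p(h(p(c))), p(p(h(p(c))))))   [R3 at 1.2.1.3]
4. pair(pair(pair(pair(c, b), p(b)), p(m(c, p(b), p(b)))), pair(p(h(p(c))), p(p(h(p(c))))))  →  pair(pair(pair(pair(c, b), p(b)), p(pair(c, c))), pair(p(h(p(c))), p(p(h(p(c))))))   [R2 at 1.2.1]
5. pair(pair(pair(pair(c, b), p(b)), p(pair(c, c))), pair(p(h(p(c))), p(p(h(p(c))))))  →  pair(pair(pair(pair(c, b), p(b)), p(pair(c, c))), pair(p(b), p(p(h(p(c))))))   [R1 at 2.1.1]
6. pair(pair(pair(pair(c, b), p(b)), p(pair(c, c))), pair(p(b), p(p(h(p(c))))))  →  pair(pair(pair(pair(c, b), p(b)), p(pair(c, c))), pair(p(b), p(p(b))))   [R1 at 2.2.1.1]

Reduce t₂ = c:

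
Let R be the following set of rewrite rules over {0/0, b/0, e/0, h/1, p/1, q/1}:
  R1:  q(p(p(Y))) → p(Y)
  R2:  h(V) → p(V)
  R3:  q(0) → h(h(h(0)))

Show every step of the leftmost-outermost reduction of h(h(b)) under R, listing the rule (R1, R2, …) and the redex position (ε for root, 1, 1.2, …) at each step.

p(p(b))

1. h(h(b))  →  p(h(b))   [R2 at ε]
2. p(h(b))  →  p(p(b))   [R2 at 1]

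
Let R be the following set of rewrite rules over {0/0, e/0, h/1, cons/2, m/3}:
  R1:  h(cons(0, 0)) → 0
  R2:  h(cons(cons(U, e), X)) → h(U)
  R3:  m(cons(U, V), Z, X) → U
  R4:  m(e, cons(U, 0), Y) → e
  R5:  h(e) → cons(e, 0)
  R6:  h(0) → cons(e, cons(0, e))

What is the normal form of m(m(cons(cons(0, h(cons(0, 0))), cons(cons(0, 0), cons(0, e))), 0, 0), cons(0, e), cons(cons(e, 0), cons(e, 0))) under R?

0

1. m(m(cons(cons(0, h(cons(0, 0))), cons(cons(0, 0), cons(0, e))), 0, 0), cons(0, e), cons(cons(e, 0), cons(e, 0)))  →  m(cons(0, h(cons(0, 0))), cons(0, e), cons(cons(e, 0), cons(e, 0)))   [R3 at 1]
2. m(cons(0, h(cons(0, 0))), cons(0, e), cons(cons(e, 0), cons(e, 0)))  →  0   [R3 at ε]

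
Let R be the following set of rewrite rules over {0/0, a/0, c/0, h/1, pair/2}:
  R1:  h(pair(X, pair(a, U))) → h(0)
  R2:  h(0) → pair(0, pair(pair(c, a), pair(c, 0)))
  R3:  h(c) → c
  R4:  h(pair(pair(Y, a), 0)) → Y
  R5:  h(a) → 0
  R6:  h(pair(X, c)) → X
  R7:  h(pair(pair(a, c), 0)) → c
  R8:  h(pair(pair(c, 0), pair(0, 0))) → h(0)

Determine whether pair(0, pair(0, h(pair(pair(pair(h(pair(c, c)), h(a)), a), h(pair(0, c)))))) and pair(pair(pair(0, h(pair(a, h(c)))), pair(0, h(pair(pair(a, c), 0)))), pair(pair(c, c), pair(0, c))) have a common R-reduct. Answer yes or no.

Reduce t₁ = pair(0, pair(0, h(pair(pair(pair(h(pair(c, c)), h(a)), a), h(pair(0, c)))))):
1. pair(0, pair(0, h(pair(pair(pair(h(pair(c, c)), h(a)), a), h(pair(0, c))))))  →  pair(0, pair(0, h(pair(pair(pair(c, h(a)), a), h(pair(0, c))))))   [R6 at 2.2.1.1.1.1]
2. pair(0, pair(0, h(pair(pair(pair(c, h(a)), a), h(pair(0, c))))))  →  pair(0, pair(0, h(pair(pair(pair(c, 0), a), h(pair(0, c))))))   [R5 at 2.2.1.1.1.2]
3. pair(0, pair(0, h(pair(pair(pair(c, 0), a), h(pair(0, c))))))  →  pair(0, pair(0, h(pair(pair(pair(c, 0), a), 0))))   [R6 at 2.2.1.2]
4. pair(0, pair(0, h(pair(pair(pair(c, 0), a), 0))))  →  pair(0, pair(0, pair(c, 0)))   [R4 at 2.2]

Reduce t₂ = pair(pair(pair(0, h(pair(a, h(c)))), pair(0, h(pair(pair(a, c), 0)))), pair(pair(c, c), pair(0, c))):
1. pair(pair(pair(0, h(pair(a, h(c)))), pair(0, h(pair(pair(a, c), 0)))), pair(pair(c, c), pair(0, c)))  →  pair(pair(pair(0, h(pair(a, c))), pair(0, h(pair(pair(a, c), 0)))), pair(pair(c, c), pair(0, c)))   [R3 at 1.1.2.1.2]
2. pair(pair(pair(0, h(pair(a, c))), pair(0, h(pair(pair(a, c), 0)))), pair(pair(c, c), pair(0, c)))  →  pair(pair(pair(0, a), pair(0, h(pair(pair(a, c), 0)))), pair(pair(c, c), pair(0, c)))   [R6 at 1.1.2]
3. pair(pair(pair(0, a), pair(0, h(pair(pair(a, c), 0)))), pair(pair(c, c), pair(0, c)))  →  pair(pair(pair(0, a), pair(0, c)), pair(pair(c, c), pair(0, c)))   [R7 at 1.2.2]

no — NF(t₁) = pair(0, pair(0, pair(c, 0))), NF(t₂) = pair(pair(pair(0, a), pair(0, c)), pair(pair(c, c), pair(0, c)))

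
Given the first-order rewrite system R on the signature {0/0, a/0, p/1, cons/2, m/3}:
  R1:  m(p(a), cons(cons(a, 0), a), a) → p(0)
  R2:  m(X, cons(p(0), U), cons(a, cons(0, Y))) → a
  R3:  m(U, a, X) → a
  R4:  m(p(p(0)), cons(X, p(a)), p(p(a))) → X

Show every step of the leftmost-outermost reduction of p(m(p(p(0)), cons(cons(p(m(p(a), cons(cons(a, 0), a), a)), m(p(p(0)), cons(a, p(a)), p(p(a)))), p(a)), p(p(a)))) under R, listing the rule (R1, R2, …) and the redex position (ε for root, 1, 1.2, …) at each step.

1. p(m(p(p(0)), cons(cons(p(m(p(a), cons(cons(a, 0), a), a)), m(p(p(0)), cons(a, p(a)), p(p(a)))), p(a)), p(p(a))))  →  p(cons(p(m(p(a), cons(cons(a, 0), a), a)), m(p(p(0)), cons(a, p(a)), p(p(a)))))   [R4 at 1]
2. p(cons(p(m(p(a), cons(cons(a, 0), a), a)), m(p(p(0)), cons(a, p(a)), p(p(a)))))  →  p(cons(p(p(0)), m(p(p(0)), cons(a, p(a)), p(p(a)))))   [R1 at 1.1.1]
3. p(cons(p(p(0)), m(p(p(0)), cons(a, p(a)), p(p(a)))))  →  p(cons(p(p(0)), a))   [R4 at 1.2]

p(cons(p(p(0)), a))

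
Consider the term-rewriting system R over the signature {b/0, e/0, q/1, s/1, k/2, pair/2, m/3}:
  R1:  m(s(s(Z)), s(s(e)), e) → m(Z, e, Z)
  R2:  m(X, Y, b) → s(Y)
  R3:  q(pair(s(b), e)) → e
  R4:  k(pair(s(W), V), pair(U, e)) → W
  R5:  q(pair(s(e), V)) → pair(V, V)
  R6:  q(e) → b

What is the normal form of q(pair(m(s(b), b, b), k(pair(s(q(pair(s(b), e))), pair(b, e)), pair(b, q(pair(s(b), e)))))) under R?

e

1. q(pair(m(s(b), b, b), k(pair(s(q(pair(s(b), e))), pair(b, e)), pair(b, q(pair(s(b), e))))))  →  q(pair(s(b), k(pair(s(q(pair(s(b), e))), pair(b, e)), pair(b, q(pair(s(b), e))))))   [R2 at 1.1]
2. q(pair(s(b), k(pair(s(q(pair(s(b), e))), pair(b, e)), pair(b, q(pair(s(b), e))))))  →  q(pair(s(b), k(pair(s(e), pair(b, e)), pair(b, q(pair(s(b), e))))))   [R3 at 1.2.1.1.1]
3. q(pair(s(b), k(pair(s(e), pair(b, e)), pair(b, q(pair(s(b), e))))))  →  q(pair(s(b), k(pair(s(e), pair(b, e)), pair(b, e))))   [R3 at 1.2.2.2]
4. q(pair(s(b), k(pair(s(e), pair(b, e)), pair(b, e))))  →  q(pair(s(b), e))   [R4 at 1.2]
5. q(pair(s(b), e))  →  e   [R3 at ε]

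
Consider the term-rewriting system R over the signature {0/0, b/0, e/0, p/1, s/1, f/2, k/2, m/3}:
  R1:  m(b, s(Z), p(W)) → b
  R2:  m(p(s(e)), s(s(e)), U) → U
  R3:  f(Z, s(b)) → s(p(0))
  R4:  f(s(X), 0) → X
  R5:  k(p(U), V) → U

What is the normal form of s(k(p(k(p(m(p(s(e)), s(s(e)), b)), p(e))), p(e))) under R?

1. s(k(p(k(p(m(p(s(e)), s(s(e)), b)), p(e))), p(e)))  →  s(k(p(m(p(s(e)), s(s(e)), b)), p(e)))   [R5 at 1]
2. s(k(p(m(p(s(e)), s(s(e)), b)), p(e)))  →  s(m(p(s(e)), s(s(e)), b))   [R5 at 1]
3. s(m(p(s(e)), s(s(e)), b))  →  s(b)   [R2 at 1]

s(b)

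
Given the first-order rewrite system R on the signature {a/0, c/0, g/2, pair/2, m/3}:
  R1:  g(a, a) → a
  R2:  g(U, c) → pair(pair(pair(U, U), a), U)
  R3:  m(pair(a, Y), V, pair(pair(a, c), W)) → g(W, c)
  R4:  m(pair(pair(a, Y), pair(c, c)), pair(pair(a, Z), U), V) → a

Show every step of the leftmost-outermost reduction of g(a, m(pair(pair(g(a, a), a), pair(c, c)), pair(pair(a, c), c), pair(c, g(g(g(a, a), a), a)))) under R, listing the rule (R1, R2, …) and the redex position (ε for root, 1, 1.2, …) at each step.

a

1. g(a, m(pair(pair(g(a, a), a), pair(c, c)), pair(pair(a, c), c), pair(c, g(g(g(a, a), a), a))))  →  g(a, m(pair(pair(a, a), pair(c, c)), pair(pair(a, c), c), pair(c, g(g(g(a, a), a), a))))   [R1 at 2.1.1.1]
2. g(a, m(pair(pair(a, a), pair(c, c)), pair(pair(a, c), c), pair(c, g(g(g(a, a), a), a))))  →  g(a, a)   [R4 at 2]
3. g(a, a)  →  a   [R1 at ε]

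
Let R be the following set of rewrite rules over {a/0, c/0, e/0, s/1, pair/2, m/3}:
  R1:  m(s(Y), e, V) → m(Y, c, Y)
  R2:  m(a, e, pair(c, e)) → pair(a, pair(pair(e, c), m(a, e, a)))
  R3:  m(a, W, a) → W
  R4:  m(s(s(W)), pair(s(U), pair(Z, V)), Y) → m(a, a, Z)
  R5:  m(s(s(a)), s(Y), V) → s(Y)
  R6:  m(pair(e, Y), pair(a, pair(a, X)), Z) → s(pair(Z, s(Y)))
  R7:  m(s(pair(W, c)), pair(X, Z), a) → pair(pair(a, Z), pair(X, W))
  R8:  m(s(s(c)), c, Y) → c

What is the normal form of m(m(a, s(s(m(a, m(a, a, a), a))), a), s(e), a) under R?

1. m(m(a, s(s(m(a, m(a, a, a), a))), a), s(e), a)  →  m(s(s(m(a, m(a, a, a), a))), s(e), a)   [R3 at 1]
2. m(s(s(m(a, m(a, a, a), a))), s(e), a)  →  m(s(s(m(a, a, a))), s(e), a)   [R3 at 1.1.1]
3. m(s(s(m(a, a, a))), s(e), a)  →  m(s(s(a)), s(e), a)   [R3 at 1.1.1]
4. m(s(s(a)), s(e), a)  →  s(e)   [R5 at ε]

s(e)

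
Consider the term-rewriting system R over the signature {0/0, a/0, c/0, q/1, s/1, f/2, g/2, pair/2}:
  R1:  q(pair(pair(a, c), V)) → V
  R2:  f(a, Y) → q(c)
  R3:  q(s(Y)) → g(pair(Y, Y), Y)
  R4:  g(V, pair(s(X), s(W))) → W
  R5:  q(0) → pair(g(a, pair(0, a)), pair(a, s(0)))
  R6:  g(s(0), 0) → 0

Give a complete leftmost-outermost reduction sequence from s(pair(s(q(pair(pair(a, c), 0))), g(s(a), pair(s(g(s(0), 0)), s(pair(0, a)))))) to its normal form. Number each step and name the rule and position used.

1. s(pair(s(q(pair(pair(a, c), 0))), g(s(a), pair(s(g(s(0), 0)), s(pair(0, a))))))  →  s(pair(s(0), g(s(a), pair(s(g(s(0), 0)), s(pair(0, a))))))   [R1 at 1.1.1]
2. s(pair(s(0), g(s(a), pair(s(g(s(0), 0)), s(pair(0, a))))))  →  s(pair(s(0), pair(0, a)))   [R4 at 1.2]

s(pair(s(0), pair(0, a)))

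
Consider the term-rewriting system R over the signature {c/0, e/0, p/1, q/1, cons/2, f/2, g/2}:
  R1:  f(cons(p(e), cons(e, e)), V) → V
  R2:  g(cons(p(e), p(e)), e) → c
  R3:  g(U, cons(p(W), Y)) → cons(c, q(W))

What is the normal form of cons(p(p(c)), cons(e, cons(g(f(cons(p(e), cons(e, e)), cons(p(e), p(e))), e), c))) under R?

1. cons(p(p(c)), cons(e, cons(g(f(cons(p(e), cons(e, e)), cons(p(e), p(e))), e), c)))  →  cons(p(p(c)), cons(e, cons(g(cons(p(e), p(e)), e), c)))   [R1 at 2.2.1.1]
2. cons(p(p(c)), cons(e, cons(g(cons(p(e), p(e)), e), c)))  →  cons(p(p(c)), cons(e, cons(c, c)))   [R2 at 2.2.1]

cons(p(p(c)), cons(e, cons(c, c)))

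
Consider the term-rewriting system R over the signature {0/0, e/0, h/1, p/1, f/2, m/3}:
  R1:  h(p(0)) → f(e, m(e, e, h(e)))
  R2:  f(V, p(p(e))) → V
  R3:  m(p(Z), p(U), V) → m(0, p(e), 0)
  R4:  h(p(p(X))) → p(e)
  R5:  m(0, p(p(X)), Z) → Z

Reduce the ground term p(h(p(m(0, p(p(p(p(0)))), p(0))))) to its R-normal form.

1. p(h(p(m(0, p(p(p(p(0)))), p(0)))))  →  p(h(p(p(0))))   [R5 at 1.1.1]
2. p(h(p(p(0))))  →  p(p(e))   [R4 at 1]

p(p(e))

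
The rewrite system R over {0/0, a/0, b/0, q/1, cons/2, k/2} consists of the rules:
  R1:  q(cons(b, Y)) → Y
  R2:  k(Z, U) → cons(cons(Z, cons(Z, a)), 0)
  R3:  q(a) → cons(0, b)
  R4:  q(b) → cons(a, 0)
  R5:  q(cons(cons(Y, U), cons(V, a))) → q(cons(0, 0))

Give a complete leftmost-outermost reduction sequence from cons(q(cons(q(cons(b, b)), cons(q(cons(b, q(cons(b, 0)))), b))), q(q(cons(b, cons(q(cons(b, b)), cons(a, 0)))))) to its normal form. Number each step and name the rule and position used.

cons(cons(0, b), cons(a, 0))

1. cons(q(cons(q(cons(b, b)), cons(q(cons(b, q(cons(b, 0)))), b))), q(q(cons(b, cons(q(cons(b, b)), cons(a, 0))))))  →  cons(q(cons(b, cons(q(cons(b, q(cons(b, 0)))), b))), q(q(cons(b, cons(q(cons(b, b)), cons(a, 0))))))   [R1 at 1.1.1]
2. cons(q(cons(b, cons(q(cons(b, q(cons(b, 0)))), b))), q(q(cons(b, cons(q(cons(b, b)), cons(a, 0))))))  →  cons(cons(q(cons(b, q(cons(b, 0)))), b), q(q(cons(b, cons(q(cons(b, b)), cons(a, 0))))))   [R1 at 1]
3. cons(cons(q(cons(b, q(cons(b, 0)))), b), q(q(cons(b, cons(q(cons(b, b)), cons(a, 0))))))  →  cons(cons(q(cons(b, 0)), b), q(q(cons(b, cons(q(cons(b, b)), cons(a, 0))))))   [R1 at 1.1]
4. cons(cons(q(cons(b, 0)), b), q(q(cons(b, cons(q(cons(b, b)), cons(a, 0))))))  →  cons(cons(0, b), q(q(cons(b, cons(q(cons(b, b)), cons(a, 0))))))   [R1 at 1.1]
5. cons(cons(0, b), q(q(cons(b, cons(q(cons(b, b)), cons(a, 0))))))  →  cons(cons(0, b), q(cons(q(cons(b, b)), cons(a, 0))))   [R1 at 2.1]
6. cons(cons(0, b), q(cons(q(cons(b, b)), cons(a, 0))))  →  cons(cons(0, b), q(cons(b, cons(a, 0))))   [R1 at 2.1.1]
7. cons(cons(0, b), q(cons(b, cons(a, 0))))  →  cons(cons(0, b), cons(a, 0))   [R1 at 2]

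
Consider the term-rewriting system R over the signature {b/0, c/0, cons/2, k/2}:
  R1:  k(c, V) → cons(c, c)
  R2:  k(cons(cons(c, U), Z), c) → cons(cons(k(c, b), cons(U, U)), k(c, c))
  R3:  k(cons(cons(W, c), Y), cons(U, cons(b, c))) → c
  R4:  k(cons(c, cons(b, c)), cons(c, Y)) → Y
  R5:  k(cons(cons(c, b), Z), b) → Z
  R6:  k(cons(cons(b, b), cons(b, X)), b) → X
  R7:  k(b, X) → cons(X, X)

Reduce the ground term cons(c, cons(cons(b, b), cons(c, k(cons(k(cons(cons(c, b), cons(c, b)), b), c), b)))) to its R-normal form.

cons(c, cons(cons(b, b), cons(c, c)))

1. cons(c, cons(cons(b, b), cons(c, k(cons(k(cons(cons(c, b), cons(c, b)), b), c), b))))  →  cons(c, cons(cons(b, b), cons(c, k(cons(cons(c, b), c), b))))   [R5 at 2.2.2.1.1]
2. cons(c, cons(cons(b, b), cons(c, k(cons(cons(c, b), c), b))))  →  cons(c, cons(cons(b, b), cons(c, c)))   [R5 at 2.2.2]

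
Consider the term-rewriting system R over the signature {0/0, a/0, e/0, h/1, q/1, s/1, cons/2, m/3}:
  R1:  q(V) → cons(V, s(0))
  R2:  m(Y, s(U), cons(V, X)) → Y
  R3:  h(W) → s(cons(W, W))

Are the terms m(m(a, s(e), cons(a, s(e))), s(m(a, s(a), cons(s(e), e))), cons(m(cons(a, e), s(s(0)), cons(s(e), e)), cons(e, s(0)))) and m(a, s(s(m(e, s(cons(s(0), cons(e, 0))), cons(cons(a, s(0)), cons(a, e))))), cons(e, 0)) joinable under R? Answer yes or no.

Reduce t₁ = m(m(a, s(e), cons(a, s(e))), s(m(a, s(a), cons(s(e), e))), cons(m(cons(a, e), s(s(0)), cons(s(e), e)), cons(e, s(0)))):
1. m(m(a, s(e), cons(a, s(e))), s(m(a, s(a), cons(s(e), e))), cons(m(cons(a, e), s(s(0)), cons(s(e), e)), cons(e, s(0))))  →  m(a, s(e), cons(a, s(e)))   [R2 at ε]
2. m(a, s(e), cons(a, s(e)))  →  a   [R2 at ε]

Reduce t₂ = m(a, s(s(m(e, s(cons(s(0), cons(e, 0))), cons(cons(a, s(0)), cons(a, e))))), cons(e, 0)):
1. m(a, s(s(m(e, s(cons(s(0), cons(e, 0))), cons(cons(a, s(0)), cons(a, e))))), cons(e, 0))  →  a   [R2 at ε]

yes — NF(t₁) = a, NF(t₂) = a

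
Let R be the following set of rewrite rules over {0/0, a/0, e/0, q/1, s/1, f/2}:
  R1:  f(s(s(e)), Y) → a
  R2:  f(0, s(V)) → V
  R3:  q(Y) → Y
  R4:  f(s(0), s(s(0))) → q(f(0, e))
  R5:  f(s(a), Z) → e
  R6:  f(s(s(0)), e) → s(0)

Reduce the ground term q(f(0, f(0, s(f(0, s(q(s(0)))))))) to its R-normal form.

0

1. q(f(0, f(0, s(f(0, s(q(s(0))))))))  →  f(0, f(0, s(f(0, s(q(s(0)))))))   [R3 at ε]
2. f(0, f(0, s(f(0, s(q(s(0)))))))  →  f(0, f(0, s(q(s(0)))))   [R2 at 2]
3. f(0, f(0, s(q(s(0)))))  →  f(0, q(s(0)))   [R2 at 2]
4. f(0, q(s(0)))  →  f(0, s(0))   [R3 at 2]
5. f(0, s(0))  →  0   [R2 at ε]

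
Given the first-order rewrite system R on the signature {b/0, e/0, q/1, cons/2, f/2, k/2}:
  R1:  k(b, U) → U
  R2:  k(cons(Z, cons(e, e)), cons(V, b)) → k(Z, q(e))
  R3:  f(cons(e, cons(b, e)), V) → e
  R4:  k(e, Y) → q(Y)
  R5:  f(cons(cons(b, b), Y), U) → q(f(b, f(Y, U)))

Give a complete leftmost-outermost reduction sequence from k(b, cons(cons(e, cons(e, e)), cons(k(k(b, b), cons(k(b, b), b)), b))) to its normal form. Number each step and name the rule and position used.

cons(cons(e, cons(e, e)), cons(cons(b, b), b))

1. k(b, cons(cons(e, cons(e, e)), cons(k(k(b, b), cons(k(b, b), b)), b)))  →  cons(cons(e, cons(e, e)), cons(k(k(b, b), cons(k(b, b), b)), b))   [R1 at ε]
2. cons(cons(e, cons(e, e)), cons(k(k(b, b), cons(k(b, b), b)), b))  →  cons(cons(e, cons(e, e)), cons(k(b, cons(k(b, b), b)), b))   [R1 at 2.1.1]
3. cons(cons(e, cons(e, e)), cons(k(b, cons(k(b, b), b)), b))  →  cons(cons(e, cons(e, e)), cons(cons(k(b, b), b), b))   [R1 at 2.1]
4. cons(cons(e, cons(e, e)), cons(cons(k(b, b), b), b))  →  cons(cons(e, cons(e, e)), cons(cons(b, b), b))   [R1 at 2.1.1]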